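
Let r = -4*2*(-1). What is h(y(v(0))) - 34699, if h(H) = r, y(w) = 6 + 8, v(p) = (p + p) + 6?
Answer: -34691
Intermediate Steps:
v(p) = 6 + 2*p (v(p) = 2*p + 6 = 6 + 2*p)
y(w) = 14
r = 8 (r = -8*(-1) = 8)
h(H) = 8
h(y(v(0))) - 34699 = 8 - 34699 = -34691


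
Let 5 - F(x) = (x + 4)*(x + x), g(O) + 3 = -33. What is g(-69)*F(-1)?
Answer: -396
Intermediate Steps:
g(O) = -36 (g(O) = -3 - 33 = -36)
F(x) = 5 - 2*x*(4 + x) (F(x) = 5 - (x + 4)*(x + x) = 5 - (4 + x)*2*x = 5 - 2*x*(4 + x))
g(-69)*F(-1) = -36*(5 - 8*(-1) - 2*(-1)**2) = -36*(5 + 8 - 2*1) = -36*(5 + 8 - 2) = -36*11 = -396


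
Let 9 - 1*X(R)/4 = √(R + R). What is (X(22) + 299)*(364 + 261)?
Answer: 209375 - 5000*√11 ≈ 1.9279e+5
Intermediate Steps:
X(R) = 36 - 4*√2*√R (X(R) = 36 - 4*√(R + R) = 36 - 4*√2*√R)
(X(22) + 299)*(364 + 261) = ((36 - 4*√2*√22) + 299)*(364 + 261) = ((36 - 8*√11) + 299)*625 = (335 - 8*√11)*625 = 209375 - 5000*√11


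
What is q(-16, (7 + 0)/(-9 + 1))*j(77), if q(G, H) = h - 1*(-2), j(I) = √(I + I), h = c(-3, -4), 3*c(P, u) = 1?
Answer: 7*√154/3 ≈ 28.956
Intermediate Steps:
c(P, u) = ⅓ (c(P, u) = (⅓)*1 = ⅓)
h = ⅓ ≈ 0.33333
j(I) = √2*√I (j(I) = √(2*I) = √2*√I)
q(G, H) = 7/3 (q(G, H) = ⅓ - 1*(-2) = ⅓ + 2 = 7/3)
q(-16, (7 + 0)/(-9 + 1))*j(77) = 7*(√2*√77)/3 = 7*√154/3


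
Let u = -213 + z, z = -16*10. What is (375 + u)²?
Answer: 4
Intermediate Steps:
z = -160
u = -373 (u = -213 - 160 = -373)
(375 + u)² = (375 - 373)² = 2² = 4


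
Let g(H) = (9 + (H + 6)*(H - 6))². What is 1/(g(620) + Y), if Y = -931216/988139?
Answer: 988139/145990228112355715 ≈ 6.7685e-12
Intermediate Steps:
Y = -931216/988139 (Y = -931216*1/988139 = -931216/988139 ≈ -0.94239)
g(H) = (9 + (-6 + H)*(6 + H))² (g(H) = (9 + (6 + H)*(-6 + H))² = (9 + (-6 + H)*(6 + H))²)
1/(g(620) + Y) = 1/((-27 + 620²)² - 931216/988139) = 1/((-27 + 384400)² - 931216/988139) = 1/(384373² - 931216/988139) = 1/(147742603129 - 931216/988139) = 1/(145990228112355715/988139) = 988139/145990228112355715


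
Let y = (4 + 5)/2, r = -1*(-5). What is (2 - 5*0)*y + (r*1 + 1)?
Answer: 15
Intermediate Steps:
r = 5
y = 9/2 (y = (1/2)*9 = 9/2 ≈ 4.5000)
(2 - 5*0)*y + (r*1 + 1) = (2 - 5*0)*(9/2) + (5*1 + 1) = (2 + 0)*(9/2) + (5 + 1) = 2*(9/2) + 6 = 9 + 6 = 15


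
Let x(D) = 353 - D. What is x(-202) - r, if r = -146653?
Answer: 147208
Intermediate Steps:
x(-202) - r = (353 - 1*(-202)) - 1*(-146653) = (353 + 202) + 146653 = 555 + 146653 = 147208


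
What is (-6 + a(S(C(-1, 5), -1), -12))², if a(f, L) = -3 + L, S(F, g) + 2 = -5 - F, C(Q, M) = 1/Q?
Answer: 441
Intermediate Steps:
S(F, g) = -7 - F (S(F, g) = -2 + (-5 - F) = -7 - F)
(-6 + a(S(C(-1, 5), -1), -12))² = (-6 + (-3 - 12))² = (-6 - 15)² = (-21)² = 441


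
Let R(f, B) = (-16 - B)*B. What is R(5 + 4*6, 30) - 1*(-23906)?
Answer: 22526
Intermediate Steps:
R(f, B) = B*(-16 - B)
R(5 + 4*6, 30) - 1*(-23906) = -1*30*(16 + 30) - 1*(-23906) = -1*30*46 + 23906 = -1380 + 23906 = 22526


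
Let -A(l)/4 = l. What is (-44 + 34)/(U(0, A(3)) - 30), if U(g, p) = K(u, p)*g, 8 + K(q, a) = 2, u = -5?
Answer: 1/3 ≈ 0.33333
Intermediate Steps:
K(q, a) = -6 (K(q, a) = -8 + 2 = -6)
A(l) = -4*l
U(g, p) = -6*g
(-44 + 34)/(U(0, A(3)) - 30) = (-44 + 34)/(-6*0 - 30) = -10/(0 - 30) = -10/(-30) = -1/30*(-10) = 1/3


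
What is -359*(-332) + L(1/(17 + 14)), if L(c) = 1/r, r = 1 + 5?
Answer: 715129/6 ≈ 1.1919e+5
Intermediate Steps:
r = 6
L(c) = ⅙ (L(c) = 1/6 = ⅙)
-359*(-332) + L(1/(17 + 14)) = -359*(-332) + ⅙ = 119188 + ⅙ = 715129/6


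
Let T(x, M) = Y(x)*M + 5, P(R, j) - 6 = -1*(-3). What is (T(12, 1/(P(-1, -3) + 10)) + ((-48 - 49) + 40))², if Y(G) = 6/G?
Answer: 3900625/1444 ≈ 2701.3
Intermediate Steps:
P(R, j) = 9 (P(R, j) = 6 - 1*(-3) = 6 + 3 = 9)
T(x, M) = 5 + 6*M/x (T(x, M) = (6/x)*M + 5 = 6*M/x + 5 = 5 + 6*M/x)
(T(12, 1/(P(-1, -3) + 10)) + ((-48 - 49) + 40))² = ((5 + 6/((9 + 10)*12)) + ((-48 - 49) + 40))² = ((5 + 6*(1/12)/19) + (-97 + 40))² = ((5 + 6*(1/19)*(1/12)) - 57)² = ((5 + 1/38) - 57)² = (191/38 - 57)² = (-1975/38)² = 3900625/1444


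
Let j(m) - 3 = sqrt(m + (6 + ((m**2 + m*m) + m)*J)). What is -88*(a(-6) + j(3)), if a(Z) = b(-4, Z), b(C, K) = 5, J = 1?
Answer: -704 - 88*sqrt(30) ≈ -1186.0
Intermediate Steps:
a(Z) = 5
j(m) = 3 + sqrt(6 + 2*m + 2*m**2) (j(m) = 3 + sqrt(m + (6 + ((m**2 + m*m) + m)*1)) = 3 + sqrt(m + (6 + ((m**2 + m**2) + m)*1)) = 3 + sqrt(m + (6 + (2*m**2 + m)*1)) = 3 + sqrt(m + (6 + (m + 2*m**2)*1)) = 3 + sqrt(m + (6 + (m + 2*m**2))) = 3 + sqrt(m + (6 + m + 2*m**2)) = 3 + sqrt(6 + 2*m + 2*m**2))
-88*(a(-6) + j(3)) = -88*(5 + (3 + sqrt(6 + 2*3 + 2*3**2))) = -88*(5 + (3 + sqrt(6 + 6 + 2*9))) = -88*(5 + (3 + sqrt(6 + 6 + 18))) = -88*(5 + (3 + sqrt(30))) = -88*(8 + sqrt(30)) = -704 - 88*sqrt(30)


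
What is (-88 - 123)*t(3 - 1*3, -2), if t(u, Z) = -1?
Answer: 211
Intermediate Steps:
(-88 - 123)*t(3 - 1*3, -2) = (-88 - 123)*(-1) = -211*(-1) = 211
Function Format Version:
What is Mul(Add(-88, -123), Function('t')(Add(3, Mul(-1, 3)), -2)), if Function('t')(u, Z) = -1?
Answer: 211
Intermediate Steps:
Mul(Add(-88, -123), Function('t')(Add(3, Mul(-1, 3)), -2)) = Mul(Add(-88, -123), -1) = Mul(-211, -1) = 211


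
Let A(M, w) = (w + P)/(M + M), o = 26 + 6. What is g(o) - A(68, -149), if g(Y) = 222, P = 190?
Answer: 30151/136 ≈ 221.70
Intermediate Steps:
o = 32
A(M, w) = (190 + w)/(2*M) (A(M, w) = (w + 190)/(M + M) = (190 + w)/((2*M)) = (190 + w)*(1/(2*M)) = (190 + w)/(2*M))
g(o) - A(68, -149) = 222 - (190 - 149)/(2*68) = 222 - 41/(2*68) = 222 - 1*41/136 = 222 - 41/136 = 30151/136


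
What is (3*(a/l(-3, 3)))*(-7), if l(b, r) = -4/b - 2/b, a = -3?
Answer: 63/2 ≈ 31.500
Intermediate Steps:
l(b, r) = -6/b
(3*(a/l(-3, 3)))*(-7) = (3*(-3/((-6/(-3)))))*(-7) = (3*(-3/((-6*(-⅓)))))*(-7) = (3*(-3/2))*(-7) = -9/2*(-7) = 63/2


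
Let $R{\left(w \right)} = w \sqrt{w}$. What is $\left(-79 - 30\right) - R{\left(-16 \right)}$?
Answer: $-109 + 64 i \approx -109.0 + 64.0 i$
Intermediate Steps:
$R{\left(w \right)} = w^{\frac{3}{2}}$
$\left(-79 - 30\right) - R{\left(-16 \right)} = \left(-79 - 30\right) - \left(-16\right)^{\frac{3}{2}} = \left(-79 - 30\right) - - 64 i = -109 + 64 i$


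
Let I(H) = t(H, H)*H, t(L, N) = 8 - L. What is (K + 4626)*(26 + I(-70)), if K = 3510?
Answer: -44211024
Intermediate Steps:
I(H) = H*(8 - H) (I(H) = (8 - H)*H = H*(8 - H))
(K + 4626)*(26 + I(-70)) = (3510 + 4626)*(26 - 70*(8 - 1*(-70))) = 8136*(26 - 70*(8 + 70)) = 8136*(26 - 70*78) = 8136*(26 - 5460) = 8136*(-5434) = -44211024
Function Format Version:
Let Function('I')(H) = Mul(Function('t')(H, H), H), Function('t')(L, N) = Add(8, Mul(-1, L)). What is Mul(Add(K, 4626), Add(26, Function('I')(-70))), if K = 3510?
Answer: -44211024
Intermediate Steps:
Function('I')(H) = Mul(H, Add(8, Mul(-1, H))) (Function('I')(H) = Mul(Add(8, Mul(-1, H)), H) = Mul(H, Add(8, Mul(-1, H))))
Mul(Add(K, 4626), Add(26, Function('I')(-70))) = Mul(Add(3510, 4626), Add(26, Mul(-70, Add(8, Mul(-1, -70))))) = Mul(8136, Add(26, Mul(-70, Add(8, 70)))) = Mul(8136, Add(26, Mul(-70, 78))) = Mul(8136, Add(26, -5460)) = Mul(8136, -5434) = -44211024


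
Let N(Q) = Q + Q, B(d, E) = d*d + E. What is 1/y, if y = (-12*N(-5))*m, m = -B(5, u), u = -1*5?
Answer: -1/2400 ≈ -0.00041667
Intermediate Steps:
u = -5
B(d, E) = E + d² (B(d, E) = d² + E = E + d²)
N(Q) = 2*Q
m = -20 (m = -(-5 + 5²) = -(-5 + 25) = -1*20 = -20)
y = -2400 (y = -24*(-5)*(-20) = -12*(-10)*(-20) = 120*(-20) = -2400)
1/y = 1/(-2400) = -1/2400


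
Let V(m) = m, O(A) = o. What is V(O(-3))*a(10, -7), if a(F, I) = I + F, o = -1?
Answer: -3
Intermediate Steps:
O(A) = -1
a(F, I) = F + I
V(O(-3))*a(10, -7) = -(10 - 7) = -1*3 = -3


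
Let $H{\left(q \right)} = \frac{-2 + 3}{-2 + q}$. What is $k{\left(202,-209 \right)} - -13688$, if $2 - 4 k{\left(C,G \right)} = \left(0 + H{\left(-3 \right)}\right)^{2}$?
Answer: $\frac{1368849}{100} \approx 13688.0$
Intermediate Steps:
$H{\left(q \right)} = \frac{1}{-2 + q}$ ($H{\left(q \right)} = 1 \frac{1}{-2 + q} = \frac{1}{-2 + q}$)
$k{\left(C,G \right)} = \frac{49}{100}$ ($k{\left(C,G \right)} = \frac{1}{2} - \frac{\left(0 + \frac{1}{-2 - 3}\right)^{2}}{4} = \frac{1}{2} - \frac{\left(0 + \frac{1}{-5}\right)^{2}}{4} = \frac{1}{2} - \frac{\left(0 - \frac{1}{5}\right)^{2}}{4} = \frac{1}{2} - \frac{\left(- \frac{1}{5}\right)^{2}}{4} = \frac{1}{2} - \frac{1}{100} = \frac{49}{100}$)
$k{\left(202,-209 \right)} - -13688 = \frac{49}{100} - -13688 = \frac{49}{100} + 13688 = \frac{1368849}{100}$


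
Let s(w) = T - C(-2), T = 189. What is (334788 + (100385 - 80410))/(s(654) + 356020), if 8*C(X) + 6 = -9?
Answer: 2838104/2849687 ≈ 0.99594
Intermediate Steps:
C(X) = -15/8 (C(X) = -¾ + (⅛)*(-9) = -¾ - 9/8 = -15/8)
s(w) = 1527/8 (s(w) = 189 - 1*(-15/8) = 189 + 15/8 = 1527/8)
(334788 + (100385 - 80410))/(s(654) + 356020) = (334788 + (100385 - 80410))/(1527/8 + 356020) = (334788 + 19975)/(2849687/8) = 354763*(8/2849687) = 2838104/2849687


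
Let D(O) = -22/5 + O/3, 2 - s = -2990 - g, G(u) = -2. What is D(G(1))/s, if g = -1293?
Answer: -76/25485 ≈ -0.0029821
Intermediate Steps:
s = 1699 (s = 2 - (-2990 - 1*(-1293)) = 2 - (-2990 + 1293) = 2 - 1*(-1697) = 2 + 1697 = 1699)
D(O) = -22/5 + O/3 (D(O) = -22*1/5 + O*(1/3) = -22/5 + O/3)
D(G(1))/s = (-22/5 + (1/3)*(-2))/1699 = (-22/5 - 2/3)*(1/1699) = -76/15*1/1699 = -76/25485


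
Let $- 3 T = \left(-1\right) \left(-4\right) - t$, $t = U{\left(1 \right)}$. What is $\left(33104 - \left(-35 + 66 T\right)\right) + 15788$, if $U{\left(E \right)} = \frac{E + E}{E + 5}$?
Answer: $\frac{147023}{3} \approx 49008.0$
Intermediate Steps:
$U{\left(E \right)} = \frac{2 E}{5 + E}$
$t = \frac{1}{3}$ ($t = 2 \cdot 1 \frac{1}{5 + 1} = 2 \cdot 1 \cdot \frac{1}{6} = \frac{1}{3} \approx 0.33333$)
$T = - \frac{11}{9}$ ($T = - \frac{\left(-1\right) \left(-4\right) - \frac{1}{3}}{3} = - \frac{4 - \frac{1}{3}}{3} = \left(- \frac{1}{3}\right) \frac{11}{3} = - \frac{11}{9} \approx -1.2222$)
$\left(33104 - \left(-35 + 66 T\right)\right) + 15788 = \left(33104 + \left(35 - - \frac{242}{3}\right)\right) + 15788 = \left(33104 + \left(35 + \frac{242}{3}\right)\right) + 15788 = \left(33104 + \frac{347}{3}\right) + 15788 = \frac{99659}{3} + 15788 = \frac{147023}{3}$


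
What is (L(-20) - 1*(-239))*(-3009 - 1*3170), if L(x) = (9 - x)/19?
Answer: -28238030/19 ≈ -1.4862e+6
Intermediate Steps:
L(x) = 9/19 - x/19 (L(x) = (9 - x)*(1/19) = 9/19 - x/19)
(L(-20) - 1*(-239))*(-3009 - 1*3170) = ((9/19 - 1/19*(-20)) - 1*(-239))*(-3009 - 1*3170) = ((9/19 + 20/19) + 239)*(-3009 - 3170) = (29/19 + 239)*(-6179) = (4570/19)*(-6179) = -28238030/19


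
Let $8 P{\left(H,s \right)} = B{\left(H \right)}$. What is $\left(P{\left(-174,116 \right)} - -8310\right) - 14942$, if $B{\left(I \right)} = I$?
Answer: $- \frac{26615}{4} \approx -6653.8$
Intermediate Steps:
$P{\left(H,s \right)} = \frac{H}{8}$
$\left(P{\left(-174,116 \right)} - -8310\right) - 14942 = \left(\frac{1}{8} \left(-174\right) - -8310\right) - 14942 = \left(- \frac{87}{4} + \left(-1515 + 9825\right)\right) - 14942 = \left(- \frac{87}{4} + 8310\right) - 14942 = \frac{33153}{4} - 14942 = - \frac{26615}{4}$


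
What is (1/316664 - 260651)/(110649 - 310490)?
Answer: 82538788263/63282450424 ≈ 1.3043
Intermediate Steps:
(1/316664 - 260651)/(110649 - 310490) = (1/316664 - 260651)/(-199841) = -82538788263/316664*(-1/199841) = 82538788263/63282450424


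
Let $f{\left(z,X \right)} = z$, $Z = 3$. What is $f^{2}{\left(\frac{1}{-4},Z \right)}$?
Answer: $\frac{1}{16} \approx 0.0625$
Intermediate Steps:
$f^{2}{\left(\frac{1}{-4},Z \right)} = \left(\frac{1}{-4}\right)^{2} = \left(- \frac{1}{4}\right)^{2} = \frac{1}{16}$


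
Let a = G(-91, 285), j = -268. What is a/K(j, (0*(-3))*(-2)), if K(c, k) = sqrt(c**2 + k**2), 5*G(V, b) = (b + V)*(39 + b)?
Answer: 15714/335 ≈ 46.907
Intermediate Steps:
G(V, b) = (39 + b)*(V + b)/5 (G(V, b) = ((b + V)*(39 + b))/5 = ((V + b)*(39 + b))/5 = ((39 + b)*(V + b))/5 = (39 + b)*(V + b)/5)
a = 62856/5 (a = (1/5)*285**2 + (39/5)*(-91) + (39/5)*285 + (1/5)*(-91)*285 = (1/5)*81225 - 3549/5 + 2223 - 5187 = 16245 - 3549/5 + 2223 - 5187 = 62856/5 ≈ 12571.)
a/K(j, (0*(-3))*(-2)) = 62856/(5*(sqrt((-268)**2 + ((0*(-3))*(-2))**2))) = 62856/(5*(sqrt(71824 + (0*(-2))**2))) = 62856/(5*(sqrt(71824 + 0**2))) = 62856/(5*(sqrt(71824 + 0))) = 62856/(5*(sqrt(71824))) = (62856/5)/268 = (62856/5)*(1/268) = 15714/335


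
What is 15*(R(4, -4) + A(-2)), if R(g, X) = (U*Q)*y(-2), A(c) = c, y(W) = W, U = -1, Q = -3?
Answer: -120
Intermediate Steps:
R(g, X) = -6 (R(g, X) = -1*(-3)*(-2) = 3*(-2) = -6)
15*(R(4, -4) + A(-2)) = 15*(-6 - 2) = 15*(-8) = -120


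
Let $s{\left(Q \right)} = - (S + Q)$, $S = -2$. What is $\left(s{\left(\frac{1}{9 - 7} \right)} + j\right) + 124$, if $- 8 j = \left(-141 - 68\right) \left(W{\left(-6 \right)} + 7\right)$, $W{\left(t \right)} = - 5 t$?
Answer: $\frac{8737}{8} \approx 1092.1$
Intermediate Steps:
$j = \frac{7733}{8}$ ($j = - \frac{\left(-141 - 68\right) \left(\left(-5\right) \left(-6\right) + 7\right)}{8} = - \frac{\left(-209\right) \left(30 + 7\right)}{8} = - \frac{\left(-209\right) 37}{8} = \left(- \frac{1}{8}\right) \left(-7733\right) = \frac{7733}{8} \approx 966.63$)
$s{\left(Q \right)} = 2 - Q$ ($s{\left(Q \right)} = - (-2 + Q) = 2 - Q$)
$\left(s{\left(\frac{1}{9 - 7} \right)} + j\right) + 124 = \left(\left(2 - \frac{1}{9 - 7}\right) + \frac{7733}{8}\right) + 124 = \left(\left(2 - \frac{1}{2}\right) + \frac{7733}{8}\right) + 124 = \left(\frac{3}{2} + \frac{7733}{8}\right) + 124 = \frac{7745}{8} + 124 = \frac{8737}{8}$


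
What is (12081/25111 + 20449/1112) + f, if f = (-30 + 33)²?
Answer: 778239799/27923432 ≈ 27.870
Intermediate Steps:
f = 9 (f = 3² = 9)
(12081/25111 + 20449/1112) + f = (12081/25111 + 20449/1112) + 9 = 526928911/27923432 + 9 = 778239799/27923432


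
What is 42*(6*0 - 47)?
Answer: -1974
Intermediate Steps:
42*(6*0 - 47) = 42*(0 - 47) = 42*(-47) = -1974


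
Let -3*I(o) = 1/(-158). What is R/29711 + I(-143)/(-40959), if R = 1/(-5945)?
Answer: -129233/2260534992210 ≈ -5.7169e-8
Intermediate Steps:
I(o) = 1/474 (I(o) = -⅓/(-158) = -⅓*(-1/158) = 1/474)
R = -1/5945 ≈ -0.00016821
R/29711 + I(-143)/(-40959) = -1/5945/29711 + (1/474)/(-40959) = -1/5945*1/29711 + (1/474)*(-1/40959) = -1/176631895 - 1/19414566 = -129233/2260534992210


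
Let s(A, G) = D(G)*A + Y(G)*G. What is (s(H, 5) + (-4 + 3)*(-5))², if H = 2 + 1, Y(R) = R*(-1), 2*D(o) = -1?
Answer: 1849/4 ≈ 462.25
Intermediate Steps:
D(o) = -½ (D(o) = (½)*(-1) = -½)
Y(R) = -R
H = 3
s(A, G) = -G² - A/2 (s(A, G) = -A/2 + (-G)*G = -A/2 - G² = -G² - A/2)
(s(H, 5) + (-4 + 3)*(-5))² = ((-1*5² - ½*3) + (-4 + 3)*(-5))² = ((-1*25 - 3/2) - 1*(-5))² = ((-25 - 3/2) + 5)² = (-53/2 + 5)² = (-43/2)² = 1849/4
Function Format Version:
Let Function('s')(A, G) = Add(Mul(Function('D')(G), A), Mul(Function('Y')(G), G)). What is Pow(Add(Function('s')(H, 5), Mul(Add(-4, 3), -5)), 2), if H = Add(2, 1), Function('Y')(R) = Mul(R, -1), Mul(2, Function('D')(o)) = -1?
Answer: Rational(1849, 4) ≈ 462.25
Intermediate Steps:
Function('D')(o) = Rational(-1, 2) (Function('D')(o) = Mul(Rational(1, 2), -1) = Rational(-1, 2))
Function('Y')(R) = Mul(-1, R)
H = 3
Function('s')(A, G) = Add(Mul(-1, Pow(G, 2)), Mul(Rational(-1, 2), A)) (Function('s')(A, G) = Add(Mul(Rational(-1, 2), A), Mul(Mul(-1, G), G)) = Add(Mul(Rational(-1, 2), A), Mul(-1, Pow(G, 2))) = Add(Mul(-1, Pow(G, 2)), Mul(Rational(-1, 2), A)))
Pow(Add(Function('s')(H, 5), Mul(Add(-4, 3), -5)), 2) = Pow(Add(Add(Mul(-1, Pow(5, 2)), Mul(Rational(-1, 2), 3)), Mul(Add(-4, 3), -5)), 2) = Pow(Add(Add(Mul(-1, 25), Rational(-3, 2)), Mul(-1, -5)), 2) = Pow(Add(Add(-25, Rational(-3, 2)), 5), 2) = Pow(Add(Rational(-53, 2), 5), 2) = Pow(Rational(-43, 2), 2) = Rational(1849, 4)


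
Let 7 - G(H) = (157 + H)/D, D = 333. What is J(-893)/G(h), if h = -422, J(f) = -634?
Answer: -105561/1298 ≈ -81.326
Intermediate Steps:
G(H) = 2174/333 - H/333 (G(H) = 7 - (157 + H)/333 = 7 - (157/333 + H/333) = 7 + (-157/333 - H/333) = 2174/333 - H/333)
J(-893)/G(h) = -634/(2174/333 - 1/333*(-422)) = -634/(2174/333 + 422/333) = -634/2596/333 = -634*333/2596 = -105561/1298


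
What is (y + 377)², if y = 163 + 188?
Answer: 529984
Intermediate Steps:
y = 351
(y + 377)² = (351 + 377)² = 728² = 529984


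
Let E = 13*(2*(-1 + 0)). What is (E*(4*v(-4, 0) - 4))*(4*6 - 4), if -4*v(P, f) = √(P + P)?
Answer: 2080 + 1040*I*√2 ≈ 2080.0 + 1470.8*I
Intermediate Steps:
v(P, f) = -√2*√P/4 (v(P, f) = -√(P + P)/4 = -√2*√P/4)
E = -26 (E = 13*(2*(-1)) = 13*(-2) = -26)
(E*(4*v(-4, 0) - 4))*(4*6 - 4) = (-26*(4*(-√2*√(-4)/4) - 4))*(4*6 - 4) = (-26*(4*(-√2*2*I/4) - 4))*(24 - 4) = -26*(4*(-I*√2/2) - 4)*20 = -26*(-2*I*√2 - 4)*20 = -26*(-4 - 2*I*√2)*20 = (104 + 52*I*√2)*20 = 2080 + 1040*I*√2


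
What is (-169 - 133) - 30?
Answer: -332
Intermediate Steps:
(-169 - 133) - 30 = -302 - 30 = -332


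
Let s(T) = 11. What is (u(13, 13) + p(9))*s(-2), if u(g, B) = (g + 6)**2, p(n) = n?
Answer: 4070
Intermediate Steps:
u(g, B) = (6 + g)**2
(u(13, 13) + p(9))*s(-2) = ((6 + 13)**2 + 9)*11 = (19**2 + 9)*11 = (361 + 9)*11 = 370*11 = 4070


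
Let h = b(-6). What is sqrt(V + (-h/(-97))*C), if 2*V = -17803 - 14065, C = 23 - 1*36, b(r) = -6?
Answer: 4*I*sqrt(9369715)/97 ≈ 126.23*I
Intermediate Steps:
h = -6
C = -13 (C = 23 - 36 = -13)
V = -15934 (V = (-17803 - 14065)/2 = (1/2)*(-31868) = -15934)
sqrt(V + (-h/(-97))*C) = sqrt(-15934 - (-6)/(-97)*(-13)) = sqrt(-15934 - (-6)*(-1)/97*(-13)) = sqrt(-15934 - 1*6/97*(-13)) = sqrt(-15934 - 6/97*(-13)) = sqrt(-15934 + 78/97) = sqrt(-1545520/97) = 4*I*sqrt(9369715)/97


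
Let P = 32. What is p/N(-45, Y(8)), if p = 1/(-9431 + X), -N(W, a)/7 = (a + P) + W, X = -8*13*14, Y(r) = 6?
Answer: -1/533463 ≈ -1.8745e-6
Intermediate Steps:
X = -1456 (X = -104*14 = -1456)
N(W, a) = -224 - 7*W - 7*a (N(W, a) = -7*((a + 32) + W) = -7*((32 + a) + W) = -7*(32 + W + a) = -224 - 7*W - 7*a)
p = -1/10887 (p = 1/(-9431 - 1456) = 1/(-10887) = -1/10887 ≈ -9.1853e-5)
p/N(-45, Y(8)) = -1/(10887*(-224 - 7*(-45) - 7*6)) = -1/(10887*(-224 + 315 - 42)) = -1/10887/49 = -1/10887*1/49 = -1/533463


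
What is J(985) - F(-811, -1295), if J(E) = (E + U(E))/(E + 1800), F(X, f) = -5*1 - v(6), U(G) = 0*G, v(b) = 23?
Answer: 15793/557 ≈ 28.354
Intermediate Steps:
U(G) = 0
F(X, f) = -28 (F(X, f) = -5*1 - 1*23 = -5 - 23 = -28)
J(E) = E/(1800 + E) (J(E) = (E + 0)/(E + 1800) = E/(1800 + E))
J(985) - F(-811, -1295) = 985/(1800 + 985) - 1*(-28) = 985/2785 + 28 = 985*(1/2785) + 28 = 197/557 + 28 = 15793/557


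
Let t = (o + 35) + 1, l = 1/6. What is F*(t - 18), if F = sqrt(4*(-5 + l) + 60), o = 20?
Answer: 38*sqrt(366)/3 ≈ 242.33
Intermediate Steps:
l = 1/6 ≈ 0.16667
t = 56 (t = (20 + 35) + 1 = 55 + 1 = 56)
F = sqrt(366)/3 (F = sqrt(4*(-5 + 1/6) + 60) = sqrt(4*(-29/6) + 60) = sqrt(-58/3 + 60) = sqrt(122/3) = sqrt(366)/3 ≈ 6.3770)
F*(t - 18) = (sqrt(366)/3)*(56 - 18) = (sqrt(366)/3)*38 = 38*sqrt(366)/3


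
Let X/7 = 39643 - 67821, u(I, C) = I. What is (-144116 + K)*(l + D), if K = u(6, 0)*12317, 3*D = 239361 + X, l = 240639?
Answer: -53645742848/3 ≈ -1.7882e+10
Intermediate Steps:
X = -197246 (X = 7*(39643 - 67821) = 7*(-28178) = -197246)
D = 42115/3 (D = (239361 - 197246)/3 = (⅓)*42115 = 42115/3 ≈ 14038.)
K = 73902 (K = 6*12317 = 73902)
(-144116 + K)*(l + D) = (-144116 + 73902)*(240639 + 42115/3) = -70214*764032/3 = -53645742848/3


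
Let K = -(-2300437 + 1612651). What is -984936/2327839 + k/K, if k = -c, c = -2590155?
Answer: 1784012877783/533685024818 ≈ 3.3428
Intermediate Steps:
k = 2590155 (k = -1*(-2590155) = 2590155)
K = 687786 (K = -1*(-687786) = 687786)
-984936/2327839 + k/K = -984936/2327839 + 2590155/687786 = -984936*1/2327839 + 2590155*(1/687786) = -984936/2327839 + 863385/229262 = 1784012877783/533685024818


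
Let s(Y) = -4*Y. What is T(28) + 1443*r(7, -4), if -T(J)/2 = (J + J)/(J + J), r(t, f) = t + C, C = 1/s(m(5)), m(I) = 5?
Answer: 200537/20 ≈ 10027.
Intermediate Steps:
C = -1/20 (C = 1/(-4*5) = 1/(-20) = 1*(-1/20) = -1/20 ≈ -0.050000)
r(t, f) = -1/20 + t (r(t, f) = t - 1/20 = -1/20 + t)
T(J) = -2 (T(J) = -2*(J + J)/(J + J) = -2*2*J/(2*J) = -2*2*J*1/(2*J) = -2*1 = -2)
T(28) + 1443*r(7, -4) = -2 + 1443*(-1/20 + 7) = -2 + 1443*(139/20) = -2 + 200577/20 = 200537/20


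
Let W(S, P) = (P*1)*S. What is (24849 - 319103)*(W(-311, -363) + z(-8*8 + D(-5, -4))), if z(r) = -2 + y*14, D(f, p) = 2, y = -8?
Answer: -33185671866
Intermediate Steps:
W(S, P) = P*S
z(r) = -114 (z(r) = -2 - 8*14 = -2 - 112 = -114)
(24849 - 319103)*(W(-311, -363) + z(-8*8 + D(-5, -4))) = (24849 - 319103)*(-363*(-311) - 114) = -294254*(112893 - 114) = -294254*112779 = -33185671866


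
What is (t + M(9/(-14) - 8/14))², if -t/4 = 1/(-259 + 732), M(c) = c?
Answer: 65561409/43850884 ≈ 1.4951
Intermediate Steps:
t = -4/473 (t = -4/(-259 + 732) = -4/473 ≈ -0.0084567)
(t + M(9/(-14) - 8/14))² = (-4/473 + (9/(-14) - 8/14))² = (-4/473 + (9*(-1/14) - 8*1/14))² = (-4/473 + (-9/14 - 4/7))² = (-4/473 - 17/14)² = (-8097/6622)² = 65561409/43850884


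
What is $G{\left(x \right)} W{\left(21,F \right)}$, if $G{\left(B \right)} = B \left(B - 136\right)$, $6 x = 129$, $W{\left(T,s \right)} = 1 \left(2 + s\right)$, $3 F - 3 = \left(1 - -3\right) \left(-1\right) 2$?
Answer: $- \frac{9847}{12} \approx -820.58$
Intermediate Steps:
$F = - \frac{5}{3}$ ($F = 1 + \frac{\left(1 - -3\right) \left(-1\right) 2}{3} = 1 + \frac{\left(1 + 3\right) \left(-1\right) 2}{3} = 1 + \frac{4 \left(-1\right) 2}{3} = 1 + \frac{\left(-4\right) 2}{3} = 1 + \frac{1}{3} \left(-8\right) = 1 - \frac{8}{3} = - \frac{5}{3} \approx -1.6667$)
$W{\left(T,s \right)} = 2 + s$
$x = \frac{43}{2}$ ($x = \frac{1}{6} \cdot 129 = \frac{43}{2} \approx 21.5$)
$G{\left(B \right)} = B \left(-136 + B\right)$
$G{\left(x \right)} W{\left(21,F \right)} = \frac{43 \left(-136 + \frac{43}{2}\right)}{2} \left(2 - \frac{5}{3}\right) = \frac{43}{2} \left(- \frac{229}{2}\right) \frac{1}{3} = \left(- \frac{9847}{4}\right) \frac{1}{3} = - \frac{9847}{12}$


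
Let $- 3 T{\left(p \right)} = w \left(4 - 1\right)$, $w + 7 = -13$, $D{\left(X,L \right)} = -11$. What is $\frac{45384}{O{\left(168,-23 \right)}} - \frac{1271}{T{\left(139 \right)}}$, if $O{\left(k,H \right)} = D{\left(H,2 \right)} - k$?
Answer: $- \frac{1135189}{3580} \approx -317.09$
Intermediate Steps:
$w = -20$ ($w = -7 - 13 = -20$)
$O{\left(k,H \right)} = -11 - k$
$T{\left(p \right)} = 20$ ($T{\left(p \right)} = - \frac{\left(-20\right) \left(4 - 1\right)}{3} = - \frac{\left(-20\right) 3}{3} = \left(- \frac{1}{3}\right) \left(-60\right) = 20$)
$\frac{45384}{O{\left(168,-23 \right)}} - \frac{1271}{T{\left(139 \right)}} = \frac{45384}{-11 - 168} - \frac{1271}{20} = \frac{45384}{-179} - \frac{1271}{20} = 45384 \left(- \frac{1}{179}\right) - \frac{1271}{20} = - \frac{45384}{179} - \frac{1271}{20} = - \frac{1135189}{3580}$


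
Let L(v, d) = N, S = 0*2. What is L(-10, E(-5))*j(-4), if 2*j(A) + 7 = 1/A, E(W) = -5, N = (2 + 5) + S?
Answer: -203/8 ≈ -25.375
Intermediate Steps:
S = 0
N = 7 (N = (2 + 5) + 0 = 7 + 0 = 7)
L(v, d) = 7
j(A) = -7/2 + 1/(2*A)
L(-10, E(-5))*j(-4) = 7*((½)*(1 - 7*(-4))/(-4)) = 7*((½)*(-¼)*(1 + 28)) = 7*((½)*(-¼)*29) = 7*(-29/8) = -203/8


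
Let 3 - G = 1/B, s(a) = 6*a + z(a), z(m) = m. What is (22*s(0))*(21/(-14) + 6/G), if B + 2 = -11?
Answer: 0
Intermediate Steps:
B = -13 (B = -2 - 11 = -13)
s(a) = 7*a (s(a) = 6*a + a = 7*a)
G = 40/13 (G = 3 - 1/(-13) = 3 - 1*(-1/13) = 3 + 1/13 = 40/13 ≈ 3.0769)
(22*s(0))*(21/(-14) + 6/G) = (22*(7*0))*(21/(-14) + 6/(40/13)) = (22*0)*(21*(-1/14) + 6*(13/40)) = 0*(-3/2 + 39/20) = 0*(9/20) = 0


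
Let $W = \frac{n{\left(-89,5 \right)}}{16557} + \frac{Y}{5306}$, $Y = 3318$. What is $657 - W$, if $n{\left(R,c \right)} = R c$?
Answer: $\frac{4118987317}{6275103} \approx 656.4$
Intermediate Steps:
$W = \frac{3755354}{6275103}$ ($W = \frac{\left(-89\right) 5}{16557} + \frac{3318}{5306} = \left(-445\right) \frac{1}{16557} + 3318 \cdot \frac{1}{5306} = - \frac{445}{16557} + \frac{237}{379} = \frac{3755354}{6275103} \approx 0.59845$)
$657 - W = 657 - \frac{3755354}{6275103} = \frac{4118987317}{6275103}$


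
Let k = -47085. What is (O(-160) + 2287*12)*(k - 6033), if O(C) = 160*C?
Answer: -97949592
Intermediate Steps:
(O(-160) + 2287*12)*(k - 6033) = (160*(-160) + 2287*12)*(-47085 - 6033) = (-25600 + 27444)*(-53118) = 1844*(-53118) = -97949592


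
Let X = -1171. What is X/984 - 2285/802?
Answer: -1593791/394584 ≈ -4.0392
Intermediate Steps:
X/984 - 2285/802 = -1171/984 - 2285/802 = -1593791/394584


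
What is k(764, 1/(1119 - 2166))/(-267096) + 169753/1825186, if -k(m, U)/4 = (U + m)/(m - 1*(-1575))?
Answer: 6940082038829657/74615908954712103 ≈ 0.093011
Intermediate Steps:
k(m, U) = -4*(U + m)/(1575 + m) (k(m, U) = -4*(U + m)/(m - 1*(-1575)) = -4*(U + m)/(m + 1575) = -4*(U + m)/(1575 + m))
k(764, 1/(1119 - 2166))/(-267096) + 169753/1825186 = (4*(-1/(1119 - 2166) - 1*764)/(1575 + 764))/(-267096) + 169753/1825186 = (4*(-1/(-1047) - 764)/2339)*(-1/267096) + 169753*(1/1825186) = (4*(1/2339)*(-1*(-1/1047) - 764))*(-1/267096) + 169753/1825186 = (4*(1/2339)*(1/1047 - 764))*(-1/267096) + 169753/1825186 = (4*(1/2339)*(-799907/1047))*(-1/267096) + 169753/1825186 = -3199628/2448933*(-1/267096) + 169753/1825186 = 799907/163525052142 + 169753/1825186 = 6940082038829657/74615908954712103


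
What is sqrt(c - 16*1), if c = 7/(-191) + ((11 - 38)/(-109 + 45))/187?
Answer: I*sqrt(1309129021959)/285736 ≈ 4.0043*I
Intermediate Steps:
c = -78619/2285888 (c = 7*(-1/191) - 27/(-64)*(1/187) = -7/191 - 27*(-1/64)*(1/187) = -7/191 + (27/64)*(1/187) = -7/191 + 27/11968 = -78619/2285888 ≈ -0.034393)
sqrt(c - 16*1) = sqrt(-78619/2285888 - 16*1) = sqrt(-78619/2285888 - 16) = sqrt(-36652827/2285888) = I*sqrt(1309129021959)/285736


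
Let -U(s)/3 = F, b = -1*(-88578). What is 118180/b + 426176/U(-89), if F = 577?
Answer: -329344282/1344987 ≈ -244.87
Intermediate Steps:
b = 88578
U(s) = -1731 (U(s) = -3*577 = -1731)
118180/b + 426176/U(-89) = 118180/88578 + 426176/(-1731) = 118180*(1/88578) + 426176*(-1/1731) = 3110/2331 - 426176/1731 = -329344282/1344987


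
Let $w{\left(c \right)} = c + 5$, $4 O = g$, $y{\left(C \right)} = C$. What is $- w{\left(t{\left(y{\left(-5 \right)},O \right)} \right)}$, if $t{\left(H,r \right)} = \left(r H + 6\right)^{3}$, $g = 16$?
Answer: $2739$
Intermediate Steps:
$O = 4$ ($O = \frac{1}{4} \cdot 16 = 4$)
$t{\left(H,r \right)} = \left(6 + H r\right)^{3}$ ($t{\left(H,r \right)} = \left(H r + 6\right)^{3} = \left(6 + H r\right)^{3}$)
$w{\left(c \right)} = 5 + c$
$- w{\left(t{\left(y{\left(-5 \right)},O \right)} \right)} = - (5 + \left(6 - 20\right)^{3}) = - (5 + \left(-14\right)^{3}) = - (5 - 2744) = \left(-1\right) \left(-2739\right) = 2739$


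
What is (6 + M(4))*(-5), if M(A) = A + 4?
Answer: -70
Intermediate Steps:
M(A) = 4 + A
(6 + M(4))*(-5) = (6 + (4 + 4))*(-5) = (6 + 8)*(-5) = 14*(-5) = -70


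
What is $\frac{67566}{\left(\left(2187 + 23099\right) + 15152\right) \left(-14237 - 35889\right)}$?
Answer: $- \frac{33783}{1013497594} \approx -3.3333 \cdot 10^{-5}$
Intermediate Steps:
$\frac{67566}{\left(\left(2187 + 23099\right) + 15152\right) \left(-14237 - 35889\right)} = \frac{67566}{\left(25286 + 15152\right) \left(-50126\right)} = \frac{67566}{40438 \left(-50126\right)} = \frac{67566}{-2026995188} = 67566 \left(- \frac{1}{2026995188}\right) = - \frac{33783}{1013497594}$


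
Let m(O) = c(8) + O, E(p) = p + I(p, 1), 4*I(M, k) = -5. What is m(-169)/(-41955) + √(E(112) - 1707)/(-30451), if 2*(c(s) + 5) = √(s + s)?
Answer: 172/41955 - I*√6385/60902 ≈ 0.0040996 - 0.001312*I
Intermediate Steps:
I(M, k) = -5/4 (I(M, k) = (¼)*(-5) = -5/4)
c(s) = -5 + √2*√s/2 (c(s) = -5 + √(s + s)/2 = -5 + √(2*s)/2 = -5 + (√2*√s)/2 = -5 + √2*√s/2)
E(p) = -5/4 + p (E(p) = p - 5/4 = -5/4 + p)
m(O) = -3 + O (m(O) = (-5 + √2*√8/2) + O = (-5 + √2*(2*√2)/2) + O = (-5 + 2) + O = -3 + O)
m(-169)/(-41955) + √(E(112) - 1707)/(-30451) = (-3 - 169)/(-41955) + √((-5/4 + 112) - 1707)/(-30451) = -172*(-1/41955) + √(443/4 - 1707)*(-1/30451) = 172/41955 + √(-6385/4)*(-1/30451) = 172/41955 + (I*√6385/2)*(-1/30451) = 172/41955 - I*√6385/60902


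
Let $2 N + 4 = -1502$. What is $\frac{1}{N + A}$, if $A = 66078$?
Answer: $\frac{1}{65325} \approx 1.5308 \cdot 10^{-5}$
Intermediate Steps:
$N = -753$ ($N = -2 + \frac{1}{2} \left(-1502\right) = -2 - 751 = -753$)
$\frac{1}{N + A} = \frac{1}{-753 + 66078} = \frac{1}{65325}$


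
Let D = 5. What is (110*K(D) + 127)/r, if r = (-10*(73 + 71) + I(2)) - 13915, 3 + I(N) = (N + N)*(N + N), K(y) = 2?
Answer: -347/15342 ≈ -0.022618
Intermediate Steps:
I(N) = -3 + 4*N**2 (I(N) = -3 + (N + N)*(N + N) = -3 + (2*N)*(2*N) = -3 + 4*N**2)
r = -15342 (r = (-10*(73 + 71) + (-3 + 4*2**2)) - 13915 = (-10*144 + (-3 + 4*4)) - 13915 = (-1440 + (-3 + 16)) - 13915 = (-1440 + 13) - 13915 = -1427 - 13915 = -15342)
(110*K(D) + 127)/r = (110*2 + 127)/(-15342) = (220 + 127)*(-1/15342) = 347*(-1/15342) = -347/15342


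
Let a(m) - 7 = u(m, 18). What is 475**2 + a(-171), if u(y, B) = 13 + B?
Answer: 225663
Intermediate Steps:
a(m) = 38 (a(m) = 7 + (13 + 18) = 7 + 31 = 38)
475**2 + a(-171) = 475**2 + 38 = 225625 + 38 = 225663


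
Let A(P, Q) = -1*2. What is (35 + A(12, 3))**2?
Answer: 1089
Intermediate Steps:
A(P, Q) = -2
(35 + A(12, 3))**2 = (35 - 2)**2 = 33**2 = 1089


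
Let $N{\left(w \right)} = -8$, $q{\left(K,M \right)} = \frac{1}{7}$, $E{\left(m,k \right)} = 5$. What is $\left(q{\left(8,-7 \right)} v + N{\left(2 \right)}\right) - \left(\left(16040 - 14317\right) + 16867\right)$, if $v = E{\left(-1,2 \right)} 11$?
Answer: $- \frac{130131}{7} \approx -18590.0$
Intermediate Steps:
$q{\left(K,M \right)} = \frac{1}{7}$
$v = 55$ ($v = 5 \cdot 11 = 55$)
$\left(q{\left(8,-7 \right)} v + N{\left(2 \right)}\right) - \left(\left(16040 - 14317\right) + 16867\right) = \left(\frac{1}{7} \cdot 55 - 8\right) - \left(\left(16040 - 14317\right) + 16867\right) = \left(\frac{55}{7} - 8\right) - \left(1723 + 16867\right) = - \frac{1}{7} - 18590 = - \frac{130131}{7}$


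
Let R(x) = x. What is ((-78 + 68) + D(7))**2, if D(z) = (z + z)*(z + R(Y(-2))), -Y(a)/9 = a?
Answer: 115600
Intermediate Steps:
Y(a) = -9*a
D(z) = 2*z*(18 + z) (D(z) = (z + z)*(z - 9*(-2)) = (2*z)*(z + 18) = (2*z)*(18 + z) = 2*z*(18 + z))
((-78 + 68) + D(7))**2 = ((-78 + 68) + 2*7*(18 + 7))**2 = (-10 + 2*7*25)**2 = (-10 + 350)**2 = 340**2 = 115600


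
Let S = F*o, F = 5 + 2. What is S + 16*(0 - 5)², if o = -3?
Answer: 379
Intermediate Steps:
F = 7
S = -21 (S = 7*(-3) = -21)
S + 16*(0 - 5)² = -21 + 16*(0 - 5)² = -21 + 16*(-5)² = -21 + 16*25 = -21 + 400 = 379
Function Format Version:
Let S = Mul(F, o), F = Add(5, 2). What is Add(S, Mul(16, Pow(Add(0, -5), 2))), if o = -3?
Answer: 379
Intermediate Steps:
F = 7
S = -21 (S = Mul(7, -3) = -21)
Add(S, Mul(16, Pow(Add(0, -5), 2))) = Add(-21, Mul(16, Pow(Add(0, -5), 2))) = Add(-21, Mul(16, Pow(-5, 2))) = Add(-21, Mul(16, 25)) = Add(-21, 400) = 379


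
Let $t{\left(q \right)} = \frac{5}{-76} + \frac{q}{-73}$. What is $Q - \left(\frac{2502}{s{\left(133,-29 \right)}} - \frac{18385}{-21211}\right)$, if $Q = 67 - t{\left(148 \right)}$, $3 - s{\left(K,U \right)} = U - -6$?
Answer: $- \frac{42841674921}{1529822164} \approx -28.004$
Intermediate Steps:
$s{\left(K,U \right)} = -3 - U$ ($s{\left(K,U \right)} = 3 - \left(U - -6\right) = 3 - \left(U + 6\right) = 3 - \left(6 + U\right) = -3 - U$)
$t{\left(q \right)} = - \frac{5}{76} - \frac{q}{73}$ ($t{\left(q \right)} = 5 \left(- \frac{1}{76}\right) + q \left(- \frac{1}{73}\right) = - \frac{5}{76} - \frac{q}{73}$)
$Q = \frac{383329}{5548}$ ($Q = 67 - \left(- \frac{5}{76} - \frac{148}{73}\right) = 67 - - \frac{11613}{5548} = 67 + \frac{11613}{5548} = \frac{383329}{5548} \approx 69.093$)
$Q - \left(\frac{2502}{s{\left(133,-29 \right)}} - \frac{18385}{-21211}\right) = \frac{383329}{5548} - \left(\frac{2502}{-3 - -29} - \frac{18385}{-21211}\right) = \frac{383329}{5548} - \left(\frac{2502}{-3 + 29} - - \frac{18385}{21211}\right) = \frac{383329}{5548} - \left(\frac{2502}{26} + \frac{18385}{21211}\right) = \frac{383329}{5548} - \left(2502 \cdot \frac{1}{26} + \frac{18385}{21211}\right) = \frac{383329}{5548} - \left(\frac{1251}{13} + \frac{18385}{21211}\right) = \frac{383329}{5548} - \frac{26773966}{275743} = - \frac{42841674921}{1529822164}$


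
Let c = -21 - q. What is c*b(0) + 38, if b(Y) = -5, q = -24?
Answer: 23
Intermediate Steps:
c = 3 (c = -21 - 1*(-24) = -21 + 24 = 3)
c*b(0) + 38 = 3*(-5) + 38 = -15 + 38 = 23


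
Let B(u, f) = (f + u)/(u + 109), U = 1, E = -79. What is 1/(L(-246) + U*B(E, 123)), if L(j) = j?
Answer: -15/3668 ≈ -0.0040894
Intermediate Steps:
B(u, f) = (f + u)/(109 + u)
1/(L(-246) + U*B(E, 123)) = 1/(-246 + 1*((123 - 79)/(109 - 79))) = 1/(-246 + 1*(44/30)) = 1/(-246 + 1*((1/30)*44)) = 1/(-246 + 1*(22/15)) = 1/(-246 + 22/15) = 1/(-3668/15) = -15/3668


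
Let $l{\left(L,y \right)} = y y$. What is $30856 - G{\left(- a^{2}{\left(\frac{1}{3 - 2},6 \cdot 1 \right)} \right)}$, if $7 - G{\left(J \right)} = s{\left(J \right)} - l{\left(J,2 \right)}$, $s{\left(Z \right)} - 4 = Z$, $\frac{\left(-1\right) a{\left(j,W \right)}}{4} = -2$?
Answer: $30785$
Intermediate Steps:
$a{\left(j,W \right)} = 8$ ($a{\left(j,W \right)} = \left(-4\right) \left(-2\right) = 8$)
$s{\left(Z \right)} = 4 + Z$
$l{\left(L,y \right)} = y^{2}$
$G{\left(J \right)} = 7 - J$ ($G{\left(J \right)} = 7 - \left(\left(4 + J\right) - 2^{2}\right) = 7 - \left(\left(4 + J\right) - 4\right) = 7 - J$)
$30856 - G{\left(- a^{2}{\left(\frac{1}{3 - 2},6 \cdot 1 \right)} \right)} = 30856 - \left(7 - - 8^{2}\right) = 30856 - \left(7 - \left(-1\right) 64\right) = 30856 - \left(7 - -64\right) = 30856 - \left(7 + 64\right) = 30856 - 71 = 30785$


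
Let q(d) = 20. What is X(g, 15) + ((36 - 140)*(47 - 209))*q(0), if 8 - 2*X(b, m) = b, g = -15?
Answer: 673943/2 ≈ 3.3697e+5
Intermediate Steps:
X(b, m) = 4 - b/2
X(g, 15) + ((36 - 140)*(47 - 209))*q(0) = (4 - ½*(-15)) + ((36 - 140)*(47 - 209))*20 = (4 + 15/2) - 104*(-162)*20 = 23/2 + 16848*20 = 23/2 + 336960 = 673943/2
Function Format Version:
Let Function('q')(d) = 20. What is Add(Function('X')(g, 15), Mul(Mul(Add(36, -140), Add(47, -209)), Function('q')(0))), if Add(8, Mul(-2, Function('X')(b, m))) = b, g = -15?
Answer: Rational(673943, 2) ≈ 3.3697e+5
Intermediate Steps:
Function('X')(b, m) = Add(4, Mul(Rational(-1, 2), b))
Add(Function('X')(g, 15), Mul(Mul(Add(36, -140), Add(47, -209)), Function('q')(0))) = Add(Add(4, Mul(Rational(-1, 2), -15)), Mul(Mul(Add(36, -140), Add(47, -209)), 20)) = Add(Add(4, Rational(15, 2)), Mul(Mul(-104, -162), 20)) = Add(Rational(23, 2), Mul(16848, 20)) = Add(Rational(23, 2), 336960) = Rational(673943, 2)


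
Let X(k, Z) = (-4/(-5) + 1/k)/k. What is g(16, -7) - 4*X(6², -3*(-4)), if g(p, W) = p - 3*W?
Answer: 59791/1620 ≈ 36.908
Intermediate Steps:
X(k, Z) = (⅘ + 1/k)/k (X(k, Z) = (-4*(-⅕) + 1/k)/k = (⅘ + 1/k)/k)
g(16, -7) - 4*X(6², -3*(-4)) = (16 - 3*(-7)) - 4*(5 + 4*6²)/(5*(6²)²) = (16 + 21) - 4*(5 + 4*36)/(5*36²) = 37 - 4*(5 + 144)/(5*1296) = 37 - 4*149/(5*1296) = 37 - 4*149/6480 = 37 - 149/1620 = 59791/1620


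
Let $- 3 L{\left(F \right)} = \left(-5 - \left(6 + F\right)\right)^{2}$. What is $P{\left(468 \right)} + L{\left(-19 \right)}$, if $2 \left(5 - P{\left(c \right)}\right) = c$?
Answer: $- \frac{751}{3} \approx -250.33$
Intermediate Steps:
$P{\left(c \right)} = 5 - \frac{c}{2}$
$L{\left(F \right)} = - \frac{\left(-11 - F\right)^{2}}{3}$ ($L{\left(F \right)} = - \frac{\left(-5 - \left(6 + F\right)\right)^{2}}{3} = - \frac{\left(-11 - F\right)^{2}}{3}$)
$P{\left(468 \right)} + L{\left(-19 \right)} = \left(5 - 234\right) - \frac{\left(11 - 19\right)^{2}}{3} = \left(5 - 234\right) - \frac{\left(-8\right)^{2}}{3} = -229 - \frac{64}{3} = - \frac{751}{3}$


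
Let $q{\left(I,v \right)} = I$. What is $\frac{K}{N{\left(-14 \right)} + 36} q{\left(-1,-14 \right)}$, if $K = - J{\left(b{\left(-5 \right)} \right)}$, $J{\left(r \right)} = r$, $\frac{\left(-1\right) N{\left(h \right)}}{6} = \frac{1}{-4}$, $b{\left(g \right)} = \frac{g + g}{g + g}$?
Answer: $\frac{2}{75} \approx 0.026667$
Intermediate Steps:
$b{\left(g \right)} = 1$ ($b{\left(g \right)} = \frac{2 g}{2 g} = 2 g \frac{1}{2 g} = 1$)
$N{\left(h \right)} = \frac{3}{2}$ ($N{\left(h \right)} = - \frac{6}{-4} = \left(-6\right) \left(- \frac{1}{4}\right) = \frac{3}{2}$)
$K = -1$ ($K = \left(-1\right) 1 = -1$)
$\frac{K}{N{\left(-14 \right)} + 36} q{\left(-1,-14 \right)} = - \frac{1}{\frac{3}{2} + 36} \left(-1\right) = - \frac{1}{\frac{75}{2}} \left(-1\right) = \left(-1\right) \frac{2}{75} \left(-1\right) = \left(- \frac{2}{75}\right) \left(-1\right) = \frac{2}{75}$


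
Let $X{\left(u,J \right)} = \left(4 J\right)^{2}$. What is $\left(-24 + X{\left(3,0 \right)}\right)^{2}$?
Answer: $576$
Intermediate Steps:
$X{\left(u,J \right)} = 16 J^{2}$
$\left(-24 + X{\left(3,0 \right)}\right)^{2} = \left(-24 + 16 \cdot 0^{2}\right)^{2} = \left(-24 + 16 \cdot 0\right)^{2} = \left(-24 + 0\right)^{2} = \left(-24\right)^{2} = 576$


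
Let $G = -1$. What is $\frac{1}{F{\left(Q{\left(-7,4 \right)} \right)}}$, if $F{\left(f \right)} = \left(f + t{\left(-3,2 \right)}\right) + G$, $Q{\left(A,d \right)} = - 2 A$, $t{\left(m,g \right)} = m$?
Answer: $\frac{1}{10} \approx 0.1$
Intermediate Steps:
$F{\left(f \right)} = -4 + f$ ($F{\left(f \right)} = \left(f - 3\right) - 1 = \left(-3 + f\right) - 1 = -4 + f$)
$\frac{1}{F{\left(Q{\left(-7,4 \right)} \right)}} = \frac{1}{-4 - -14} = \frac{1}{-4 + 14} = \frac{1}{10}$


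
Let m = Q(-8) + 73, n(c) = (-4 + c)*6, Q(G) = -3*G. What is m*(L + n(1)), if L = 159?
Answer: 13677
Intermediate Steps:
n(c) = -24 + 6*c
m = 97 (m = -3*(-8) + 73 = 24 + 73 = 97)
m*(L + n(1)) = 97*(159 + (-24 + 6*1)) = 97*(159 + (-24 + 6)) = 97*(159 - 18) = 97*141 = 13677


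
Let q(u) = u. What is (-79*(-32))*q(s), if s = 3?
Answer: 7584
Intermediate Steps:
(-79*(-32))*q(s) = -79*(-32)*3 = 2528*3 = 7584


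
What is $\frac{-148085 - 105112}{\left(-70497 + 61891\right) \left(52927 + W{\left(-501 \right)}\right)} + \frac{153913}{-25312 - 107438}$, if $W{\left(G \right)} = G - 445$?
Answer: $- \frac{5734927968664}{4948792626375} \approx -1.1589$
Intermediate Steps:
$W{\left(G \right)} = -445 + G$
$\frac{-148085 - 105112}{\left(-70497 + 61891\right) \left(52927 + W{\left(-501 \right)}\right)} + \frac{153913}{-25312 - 107438} = \frac{-148085 - 105112}{\left(-70497 + 61891\right) \left(52927 - 946\right)} + \frac{153913}{-25312 - 107438} = \frac{-148085 - 105112}{\left(-8606\right) \left(52927 - 946\right)} + \frac{153913}{-132750} = - \frac{253197}{\left(-8606\right) 51981} + 153913 \left(- \frac{1}{132750}\right) = - \frac{253197}{-447348486} - \frac{153913}{132750} = \left(-253197\right) \left(- \frac{1}{447348486}\right) - \frac{153913}{132750} = \frac{84399}{149116162} - \frac{153913}{132750} = - \frac{5734927968664}{4948792626375}$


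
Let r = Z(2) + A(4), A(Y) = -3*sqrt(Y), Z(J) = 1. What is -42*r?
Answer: 210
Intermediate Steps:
r = -5 (r = 1 - 3*sqrt(4) = 1 - 3*2 = 1 - 6 = -5)
-42*r = -42*(-5) = 210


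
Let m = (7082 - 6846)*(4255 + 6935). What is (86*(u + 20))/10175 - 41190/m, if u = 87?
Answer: 796063381/895684900 ≈ 0.88878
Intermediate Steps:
m = 2640840 (m = 236*11190 = 2640840)
(86*(u + 20))/10175 - 41190/m = (86*(87 + 20))/10175 - 41190/2640840 = (86*107)*(1/10175) - 41190*1/2640840 = 9202*(1/10175) - 1373/88028 = 9202/10175 - 1373/88028 = 796063381/895684900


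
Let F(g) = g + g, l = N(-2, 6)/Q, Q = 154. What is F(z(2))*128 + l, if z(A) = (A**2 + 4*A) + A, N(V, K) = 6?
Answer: 275971/77 ≈ 3584.0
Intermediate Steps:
l = 3/77 (l = 6/154 = 6*(1/154) = 3/77 ≈ 0.038961)
z(A) = A**2 + 5*A
F(g) = 2*g
F(z(2))*128 + l = (2*(2*(5 + 2)))*128 + 3/77 = (2*(2*7))*128 + 3/77 = (2*14)*128 + 3/77 = 28*128 + 3/77 = 3584 + 3/77 = 275971/77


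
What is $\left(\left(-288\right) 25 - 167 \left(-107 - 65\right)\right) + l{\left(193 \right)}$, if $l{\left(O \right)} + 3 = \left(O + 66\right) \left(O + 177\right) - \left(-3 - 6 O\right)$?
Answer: $118512$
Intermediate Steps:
$l{\left(O \right)} = 6 O + \left(66 + O\right) \left(177 + O\right)$ ($l{\left(O \right)} = -3 - \left(-3 - 6 O - \left(O + 66\right) \left(O + 177\right)\right) = -3 + \left(\left(66 + O\right) \left(177 + O\right) + \left(3 + 6 O\right)\right) = -3 + \left(3 + 6 O + \left(66 + O\right) \left(177 + O\right)\right) = 6 O + \left(66 + O\right) \left(177 + O\right)$)
$\left(\left(-288\right) 25 - 167 \left(-107 - 65\right)\right) + l{\left(193 \right)} = \left(\left(-288\right) 25 - 167 \left(-107 - 65\right)\right) + \left(11682 + 193^{2} + 249 \cdot 193\right) = \left(-7200 - -28724\right) + \left(11682 + 37249 + 48057\right) = \left(-7200 + 28724\right) + 96988 = 21524 + 96988 = 118512$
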